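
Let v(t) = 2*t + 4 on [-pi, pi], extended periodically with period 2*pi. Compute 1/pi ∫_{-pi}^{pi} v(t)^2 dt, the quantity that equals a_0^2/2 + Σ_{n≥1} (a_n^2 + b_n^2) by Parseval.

1/pi ∫_{-pi}^{pi} v(t)^2 dt = 1/pi · (8*pi*(pi**2 + 12)/3) = 8*pi**2/3 + 32.

8*pi**2/3 + 32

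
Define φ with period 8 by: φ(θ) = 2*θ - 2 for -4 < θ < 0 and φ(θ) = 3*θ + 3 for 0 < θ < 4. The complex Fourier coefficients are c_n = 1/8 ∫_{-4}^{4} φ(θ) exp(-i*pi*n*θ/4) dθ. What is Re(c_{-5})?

Since φ is real-valued, Re(c_{-5}) = 1/8 ∫_{-4}^{4} φ(θ) cos(-5*pi*θ/4) dθ = a_{5}/2.
Split the integral at the breakpoints.
Integrating by parts (boundary term plus one more integral), an antiderivative of (2*θ - 2) cos(-5*pi*θ/4) is 8*θ*sin(5*pi*θ/4)/(5*pi) - 8*sin(5*pi*θ/4)/(5*pi) + 32*cos(5*pi*θ/4)/(25*pi**2); evaluating from -4 to 0: ∫_{-4}^{0} (2*θ - 2) cos(-5*pi*θ/4) dθ = (32/(25*pi**2)) - (-32/(25*pi**2)) = 64/(25*pi**2).
Integrating by parts (boundary term plus one more integral), an antiderivative of (3*θ + 3) cos(-5*pi*θ/4) is 12*θ*sin(5*pi*θ/4)/(5*pi) + 12*sin(5*pi*θ/4)/(5*pi) + 48*cos(5*pi*θ/4)/(25*pi**2); evaluating from 0 to 4: ∫_{0}^{4} (3*θ + 3) cos(-5*pi*θ/4) dθ = (-48/(25*pi**2)) - (48/(25*pi**2)) = -96/(25*pi**2).
So ∫_{-4}^{4} φ(θ) cos(-5*pi*θ/4) dθ = -32/(25*pi**2).
Hence Re(c_{-5}) = (1/8)·(-32/(25*pi**2)) = -4/(25*pi**2).

-4/(25*pi**2)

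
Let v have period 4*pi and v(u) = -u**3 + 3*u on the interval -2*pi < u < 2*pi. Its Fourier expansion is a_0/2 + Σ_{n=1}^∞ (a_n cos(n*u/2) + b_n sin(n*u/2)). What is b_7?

684/343 - 16*pi**2/7

b_7 = (1/(2*pi)) ∫_{-2*pi}^{2*pi} v(u) sin(7*u/2) du.
v is odd and sin(7*u/2) is odd, so the integrand is even and b_7 = 1/pi ∫_0^{2*pi} v(u) sin(7*u/2) du.
Integrating by parts three times (tabular method), an antiderivative of (-u**3 + 3*u) sin(7*u/2) is 2*u**3*cos(7*u/2)/7 - 12*u**2*sin(7*u/2)/49 - 342*u*cos(7*u/2)/343 + 684*sin(7*u/2)/2401; evaluating from 0 to 2*pi: ∫_{0}^{2*pi} (-u**3 + 3*u) sin(7*u/2) du = (4*pi*(171 - 196*pi**2)/343) - (0) = 4*pi*(171 - 196*pi**2)/343.
Hence b_7 = (1/pi)·(4*pi*(171 - 196*pi**2)/343) = 684/343 - 16*pi**2/7.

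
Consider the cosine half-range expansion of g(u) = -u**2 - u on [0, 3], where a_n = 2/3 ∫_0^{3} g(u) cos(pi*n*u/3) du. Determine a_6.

-1/pi**2

a_6 = 2/3 ∫_0^{3} (-u**2 - u) cos(2*pi*u) du.
Integrating by parts twice (tabular method), an antiderivative of (-u**2 - u) cos(2*pi*u) is -u**2*sin(2*pi*u)/(2*pi) - u*sin(2*pi*u)/(2*pi) - u*cos(2*pi*u)/(2*pi**2) + sin(2*pi*u)/(4*pi**3) - cos(2*pi*u)/(4*pi**2); evaluating from 0 to 3: ∫_{0}^{3} (-u**2 - u) cos(2*pi*u) du = (-7/(4*pi**2)) - (-1/(4*pi**2)) = -3/(2*pi**2).
Hence a_6 = (2/3)·(-3/(2*pi**2)) = -1/pi**2.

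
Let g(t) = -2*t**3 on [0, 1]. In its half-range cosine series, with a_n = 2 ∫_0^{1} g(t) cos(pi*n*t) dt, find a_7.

12*(-4 + 49*pi**2)/(2401*pi**4)

a_7 = 2 ∫_0^{1} (-2*t**3) cos(7*pi*t) dt.
Integrating by parts three times (tabular method), an antiderivative of (-2*t**3) cos(7*pi*t) is -2*t**3*sin(7*pi*t)/(7*pi) - 6*t**2*cos(7*pi*t)/(49*pi**2) + 12*t*sin(7*pi*t)/(343*pi**3) + 12*cos(7*pi*t)/(2401*pi**4); evaluating from 0 to 1: ∫_{0}^{1} (-2*t**3) cos(7*pi*t) dt = (6*(-2 + 49*pi**2)/(2401*pi**4)) - (12/(2401*pi**4)) = 6*(-4 + 49*pi**2)/(2401*pi**4).
Hence a_7 = 2·(6*(-4 + 49*pi**2)/(2401*pi**4)) = 12*(-4 + 49*pi**2)/(2401*pi**4).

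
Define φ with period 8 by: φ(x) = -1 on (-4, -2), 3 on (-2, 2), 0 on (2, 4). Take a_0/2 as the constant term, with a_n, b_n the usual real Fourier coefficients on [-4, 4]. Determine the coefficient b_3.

1/(3*pi)

b_3 = 1/4 ∫_{-4}^{4} φ(x) sin(3*pi*x/4) dx.
Split the integral at the breakpoints.
Directly, an antiderivative of (-1) sin(3*pi*x/4) is 4*cos(3*pi*x/4)/(3*pi); evaluating from -4 to -2: ∫_{-4}^{-2} (-1) sin(3*pi*x/4) dx = (0) - (-4/(3*pi)) = 4/(3*pi).
Directly, an antiderivative of (3) sin(3*pi*x/4) is -4*cos(3*pi*x/4)/pi; evaluating from -2 to 2: ∫_{-2}^{2} (3) sin(3*pi*x/4) dx = (0) - (0) = 0.
∫_{2}^{4} (0) sin(3*pi*x/4) dx = 0.
Summing the pieces and multiplying by (1/4) gives b_3 = 1/(3*pi).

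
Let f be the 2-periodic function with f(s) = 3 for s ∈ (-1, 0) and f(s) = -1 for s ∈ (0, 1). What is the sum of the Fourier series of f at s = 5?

1

s = 5 differs from s = 1 by 2 full period(s), and the series is 2-periodic.
At s = 1 the one-sided limits are f(1^-) = -1 and f(1^+) = 3.
By Dirichlet's theorem the series converges to their average, [(-1) + (3)]/2 = 1.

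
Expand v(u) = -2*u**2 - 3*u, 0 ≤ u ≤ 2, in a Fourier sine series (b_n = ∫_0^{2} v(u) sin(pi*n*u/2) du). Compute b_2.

14/pi

b_2 = ∫_0^{2} (-2*u**2 - 3*u) sin(pi*u) du.
Integrating by parts twice (tabular method), an antiderivative of (-2*u**2 - 3*u) sin(pi*u) is 2*u**2*cos(pi*u)/pi - 4*u*sin(pi*u)/pi**2 + 3*u*cos(pi*u)/pi - 3*sin(pi*u)/pi**2 - 4*cos(pi*u)/pi**3; evaluating from 0 to 2: ∫_{0}^{2} (-2*u**2 - 3*u) sin(pi*u) du = (-4/pi**3 + 14/pi) - (-4/pi**3) = 14/pi.
Hence b_2 = 14/pi.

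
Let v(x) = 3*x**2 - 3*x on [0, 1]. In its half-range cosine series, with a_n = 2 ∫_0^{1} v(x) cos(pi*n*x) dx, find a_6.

a_6 = 2 ∫_0^{1} (3*x**2 - 3*x) cos(6*pi*x) dx.
Integrating by parts twice (tabular method), an antiderivative of (3*x**2 - 3*x) cos(6*pi*x) is x**2*sin(6*pi*x)/(2*pi) - x*sin(6*pi*x)/(2*pi) + x*cos(6*pi*x)/(6*pi**2) - sin(6*pi*x)/(36*pi**3) - cos(6*pi*x)/(12*pi**2); evaluating from 0 to 1: ∫_{0}^{1} (3*x**2 - 3*x) cos(6*pi*x) dx = (1/(12*pi**2)) - (-1/(12*pi**2)) = 1/(6*pi**2).
Hence a_6 = 2·(1/(6*pi**2)) = 1/(3*pi**2).

1/(3*pi**2)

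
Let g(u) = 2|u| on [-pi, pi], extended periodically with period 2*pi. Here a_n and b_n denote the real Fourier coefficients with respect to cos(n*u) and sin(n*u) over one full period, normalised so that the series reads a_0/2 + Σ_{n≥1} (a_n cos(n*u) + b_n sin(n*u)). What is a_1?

-8/pi

a_1 = 1/pi ∫_{-pi}^{pi} g(u) cos(u) du.
g is even and cos(u) is even, so the integrand is even and a_1 = 2/pi ∫_0^{pi} g(u) cos(u) du.
Integrating by parts (boundary term plus one more integral), an antiderivative of (2*u) cos(u) is 2*u*sin(u) + 2*cos(u); evaluating from 0 to pi: ∫_{0}^{pi} (2*u) cos(u) du = (-2) - (2) = -4.
Hence a_1 = (2/pi)·(-4) = -8/pi.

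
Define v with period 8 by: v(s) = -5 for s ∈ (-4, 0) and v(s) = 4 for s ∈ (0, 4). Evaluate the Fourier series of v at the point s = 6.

-5

s = 6 differs from s = -2 by 1 full period(s), and the series is 8-periodic.
v is continuous at s = -2 with value -5, so the series converges to -5 there.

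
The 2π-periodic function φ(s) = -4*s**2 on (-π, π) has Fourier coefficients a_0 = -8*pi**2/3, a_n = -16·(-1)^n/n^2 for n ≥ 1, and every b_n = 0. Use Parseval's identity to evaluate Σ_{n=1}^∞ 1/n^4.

Parseval: a_0^2/2 + Σ a_n^2 = (1/π) ∫_{-π}^{π} φ(s)^2 ds = 32*pi**4/5.
Subtract a_0^2/2 = 32*pi**4/9: Σ a_n^2 = 128*pi**4/45.
Since a_n^2 = 256/n^4, Σ 1/n^4 = pi**4/90.

pi**4/90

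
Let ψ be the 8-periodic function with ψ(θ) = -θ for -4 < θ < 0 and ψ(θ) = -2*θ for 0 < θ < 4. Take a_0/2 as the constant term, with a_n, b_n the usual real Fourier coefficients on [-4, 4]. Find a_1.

a_1 = 1/4 ∫_{-4}^{4} ψ(θ) cos(pi*θ/4) dθ.
Split the integral at the breakpoints.
Integrating by parts (boundary term plus one more integral), an antiderivative of (-θ) cos(pi*θ/4) is -4*θ*sin(pi*θ/4)/pi - 16*cos(pi*θ/4)/pi**2; evaluating from -4 to 0: ∫_{-4}^{0} (-θ) cos(pi*θ/4) dθ = (-16/pi**2) - (16/pi**2) = -32/pi**2.
Integrating by parts (boundary term plus one more integral), an antiderivative of (-2*θ) cos(pi*θ/4) is -8*θ*sin(pi*θ/4)/pi - 32*cos(pi*θ/4)/pi**2; evaluating from 0 to 4: ∫_{0}^{4} (-2*θ) cos(pi*θ/4) dθ = (32/pi**2) - (-32/pi**2) = 64/pi**2.
Summing the pieces and multiplying by (1/4) gives a_1 = 8/pi**2.

8/pi**2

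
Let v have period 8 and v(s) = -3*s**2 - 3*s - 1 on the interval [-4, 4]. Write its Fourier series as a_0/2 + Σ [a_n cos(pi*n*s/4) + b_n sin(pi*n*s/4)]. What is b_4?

b_4 = 1/4 ∫_{-4}^{4} v(s) sin(pi*s) ds.
Integrating by parts twice (tabular method), an antiderivative of (-3*s**2 - 3*s - 1) sin(pi*s) is 3*s**2*cos(pi*s)/pi - 6*s*sin(pi*s)/pi**2 + 3*s*cos(pi*s)/pi - 3*sin(pi*s)/pi**2 - 6*cos(pi*s)/pi**3 + cos(pi*s)/pi; evaluating from -4 to 4: ∫_{-4}^{4} (-3*s**2 - 3*s - 1) sin(pi*s) ds = (-6/pi**3 + 61/pi) - (-6/pi**3 + 37/pi) = 24/pi.
Hence b_4 = (1/4)·(24/pi) = 6/pi.

6/pi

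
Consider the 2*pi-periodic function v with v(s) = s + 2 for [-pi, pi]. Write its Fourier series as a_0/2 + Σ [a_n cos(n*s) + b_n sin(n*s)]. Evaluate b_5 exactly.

b_5 = 1/pi ∫_{-pi}^{pi} v(s) sin(5*s) ds.
Integrating by parts (boundary term plus one more integral), an antiderivative of (s + 2) sin(5*s) is -s*cos(5*s)/5 + sin(5*s)/25 - 2*cos(5*s)/5; evaluating from -pi to pi: ∫_{-pi}^{pi} (s + 2) sin(5*s) ds = (2/5 + pi/5) - (2/5 - pi/5) = 2*pi/5.
Hence b_5 = (1/pi)·(2*pi/5) = 2/5.

2/5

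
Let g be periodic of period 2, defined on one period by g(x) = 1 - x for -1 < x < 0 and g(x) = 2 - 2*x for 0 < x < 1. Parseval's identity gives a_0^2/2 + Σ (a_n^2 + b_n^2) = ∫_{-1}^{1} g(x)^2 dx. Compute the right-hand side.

11/3

∫_{-1}^{1} g(x)^2 dx = 11/3.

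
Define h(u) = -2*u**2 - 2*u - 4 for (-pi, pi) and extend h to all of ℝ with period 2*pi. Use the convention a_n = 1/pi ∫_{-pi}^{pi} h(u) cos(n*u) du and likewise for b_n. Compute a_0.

a_0 = 1/pi ∫_{-pi}^{pi} h(u) du = 1/pi · (-4*pi*(6 + pi**2)/3) = -4*pi**2/3 - 8.

-4*pi**2/3 - 8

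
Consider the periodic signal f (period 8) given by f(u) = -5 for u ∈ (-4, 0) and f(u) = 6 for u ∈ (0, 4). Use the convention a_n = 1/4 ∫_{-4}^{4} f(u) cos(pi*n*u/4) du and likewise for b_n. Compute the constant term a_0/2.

1/2

a_0 = 1/4 ∫_{-4}^{4} f(u) du = 1/4 · (4) = 1.
So the constant term a_0/2 = 1/2.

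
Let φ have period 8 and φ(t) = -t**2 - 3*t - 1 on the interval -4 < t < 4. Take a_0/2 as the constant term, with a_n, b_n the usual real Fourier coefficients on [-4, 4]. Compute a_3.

64/(9*pi**2)

a_3 = 1/4 ∫_{-4}^{4} φ(t) cos(3*pi*t/4) dt.
Integrating by parts twice (tabular method), an antiderivative of (-t**2 - 3*t - 1) cos(3*pi*t/4) is -4*t**2*sin(3*pi*t/4)/(3*pi) - 4*t*sin(3*pi*t/4)/pi - 32*t*cos(3*pi*t/4)/(9*pi**2) - 4*sin(3*pi*t/4)/(3*pi) + 128*sin(3*pi*t/4)/(27*pi**3) - 16*cos(3*pi*t/4)/(3*pi**2); evaluating from -4 to 4: ∫_{-4}^{4} (-t**2 - 3*t - 1) cos(3*pi*t/4) dt = (176/(9*pi**2)) - (-80/(9*pi**2)) = 256/(9*pi**2).
Hence a_3 = (1/4)·(256/(9*pi**2)) = 64/(9*pi**2).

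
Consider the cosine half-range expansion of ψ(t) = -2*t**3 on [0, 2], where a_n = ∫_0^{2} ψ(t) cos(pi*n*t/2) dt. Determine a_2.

-24/pi**2

a_2 = ∫_0^{2} (-2*t**3) cos(pi*t) dt.
Integrating by parts three times (tabular method), an antiderivative of (-2*t**3) cos(pi*t) is -2*t**3*sin(pi*t)/pi - 6*t**2*cos(pi*t)/pi**2 + 12*t*sin(pi*t)/pi**3 + 12*cos(pi*t)/pi**4; evaluating from 0 to 2: ∫_{0}^{2} (-2*t**3) cos(pi*t) dt = (12*(1 - 2*pi**2)/pi**4) - (12/pi**4) = -24/pi**2.
Hence a_2 = -24/pi**2.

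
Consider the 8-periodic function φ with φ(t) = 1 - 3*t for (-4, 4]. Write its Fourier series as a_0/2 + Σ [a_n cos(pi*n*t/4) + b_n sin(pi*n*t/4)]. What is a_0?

2

a_0 = 1/4 ∫_{-4}^{4} φ(t) dt = 1/4 · (8) = 2.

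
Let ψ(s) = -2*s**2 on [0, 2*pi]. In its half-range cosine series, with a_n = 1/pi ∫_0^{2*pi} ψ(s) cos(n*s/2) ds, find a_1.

a_1 = 1/pi ∫_0^{2*pi} (-2*s**2) cos(s/2) ds.
Integrating by parts twice (tabular method), an antiderivative of (-2*s**2) cos(s/2) is -4*s**2*sin(s/2) - 16*s*cos(s/2) + 32*sin(s/2); evaluating from 0 to 2*pi: ∫_{0}^{2*pi} (-2*s**2) cos(s/2) ds = (32*pi) - (0) = 32*pi.
Hence a_1 = (1/pi)·(32*pi) = 32.

32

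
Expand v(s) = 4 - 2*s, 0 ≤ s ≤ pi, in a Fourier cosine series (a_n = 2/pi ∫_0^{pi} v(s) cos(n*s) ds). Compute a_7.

8/(49*pi)

a_7 = 2/pi ∫_0^{pi} (4 - 2*s) cos(7*s) ds.
Integrating by parts (boundary term plus one more integral), an antiderivative of (4 - 2*s) cos(7*s) is -2*s*sin(7*s)/7 + 4*sin(7*s)/7 - 2*cos(7*s)/49; evaluating from 0 to pi: ∫_{0}^{pi} (4 - 2*s) cos(7*s) ds = (2/49) - (-2/49) = 4/49.
Hence a_7 = (2/pi)·(4/49) = 8/(49*pi).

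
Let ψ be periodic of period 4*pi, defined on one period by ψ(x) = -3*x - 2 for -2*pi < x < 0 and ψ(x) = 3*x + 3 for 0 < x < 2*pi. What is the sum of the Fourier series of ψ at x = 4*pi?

1/2

x = 4*pi differs from x = 0 by 1 full period(s), and the series is 4*pi-periodic.
At x = 0 the one-sided limits are ψ(0^-) = -2 and ψ(0^+) = 3.
By Dirichlet's theorem the series converges to their average, [(-2) + (3)]/2 = 1/2.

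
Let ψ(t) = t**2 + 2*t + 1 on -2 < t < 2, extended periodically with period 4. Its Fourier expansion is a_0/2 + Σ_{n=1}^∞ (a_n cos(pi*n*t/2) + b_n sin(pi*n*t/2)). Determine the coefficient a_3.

-16/(9*pi**2)

a_3 = 1/2 ∫_{-2}^{2} ψ(t) cos(3*pi*t/2) dt.
Integrating by parts twice (tabular method), an antiderivative of (t**2 + 2*t + 1) cos(3*pi*t/2) is 2*t**2*sin(3*pi*t/2)/(3*pi) + 4*t*sin(3*pi*t/2)/(3*pi) + 8*t*cos(3*pi*t/2)/(9*pi**2) - 16*sin(3*pi*t/2)/(27*pi**3) + 2*sin(3*pi*t/2)/(3*pi) + 8*cos(3*pi*t/2)/(9*pi**2); evaluating from -2 to 2: ∫_{-2}^{2} (t**2 + 2*t + 1) cos(3*pi*t/2) dt = (-8/(3*pi**2)) - (8/(9*pi**2)) = -32/(9*pi**2).
Hence a_3 = (1/2)·(-32/(9*pi**2)) = -16/(9*pi**2).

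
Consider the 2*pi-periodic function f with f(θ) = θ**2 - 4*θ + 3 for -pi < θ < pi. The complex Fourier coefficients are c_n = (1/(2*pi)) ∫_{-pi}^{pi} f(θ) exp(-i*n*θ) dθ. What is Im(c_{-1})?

-4

Since f is real-valued, Im(c_{-1}) = -(1/(2*pi)) ∫_{-pi}^{pi} f(θ) sin(-θ) dθ = b_{1}/2.
Integrating by parts twice (tabular method), an antiderivative of (θ**2 - 4*θ + 3) sin(-θ) is θ**2*cos(θ) - 2*θ*sin(θ) - 4*θ*cos(θ) + 4*sin(θ) + cos(θ); evaluating from -pi to pi: ∫_{-pi}^{pi} (θ**2 - 4*θ + 3) sin(-θ) dθ = (-pi**2 - 1 + 4*pi) - (-4*pi - pi**2 - 1) = 8*pi.
Hence Im(c_{-1}) = (-1/(2*pi))·(8*pi) = -4.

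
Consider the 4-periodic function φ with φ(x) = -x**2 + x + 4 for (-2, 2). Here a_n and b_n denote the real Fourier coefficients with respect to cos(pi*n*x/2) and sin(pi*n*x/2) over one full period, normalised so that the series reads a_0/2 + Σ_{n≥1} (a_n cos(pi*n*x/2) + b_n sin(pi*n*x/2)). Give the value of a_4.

a_4 = 1/2 ∫_{-2}^{2} φ(x) cos(2*pi*x) dx.
Integrating by parts twice (tabular method), an antiderivative of (-x**2 + x + 4) cos(2*pi*x) is -x**2*sin(2*pi*x)/(2*pi) + x*sin(2*pi*x)/(2*pi) - x*cos(2*pi*x)/(2*pi**2) + sin(2*pi*x)/(4*pi**3) + 2*sin(2*pi*x)/pi + cos(2*pi*x)/(4*pi**2); evaluating from -2 to 2: ∫_{-2}^{2} (-x**2 + x + 4) cos(2*pi*x) dx = (-3/(4*pi**2)) - (5/(4*pi**2)) = -2/pi**2.
Hence a_4 = (1/2)·(-2/pi**2) = -1/pi**2.

-1/pi**2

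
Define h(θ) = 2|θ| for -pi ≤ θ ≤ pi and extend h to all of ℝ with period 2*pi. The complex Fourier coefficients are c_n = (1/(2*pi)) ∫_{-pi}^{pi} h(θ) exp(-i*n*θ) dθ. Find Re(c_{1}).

-4/pi

Since h is real-valued, Re(c_{1}) = (1/(2*pi)) ∫_{-pi}^{pi} h(θ) cos(θ) dθ = a_{1}/2.
h is even and cos(θ) is even, so the integrand is even: ∫_{-pi}^{pi} h(θ) cos(θ) dθ = 2∫_0^{pi} h(θ) cos(θ) dθ.
Integrating by parts (boundary term plus one more integral), an antiderivative of (2*θ) cos(θ) is 2*θ*sin(θ) + 2*cos(θ); evaluating from 0 to pi: ∫_{0}^{pi} (2*θ) cos(θ) dθ = (-2) - (2) = -4.
So ∫_{-pi}^{pi} h(θ) cos(θ) dθ = -8.
Hence Re(c_{1}) = (1/(2*pi))·(-8) = -4/pi.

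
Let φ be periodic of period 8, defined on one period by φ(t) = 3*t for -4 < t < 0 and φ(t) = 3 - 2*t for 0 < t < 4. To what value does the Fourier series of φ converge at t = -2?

φ is continuous at t = -2 with value -6, so the series converges to -6 there.

-6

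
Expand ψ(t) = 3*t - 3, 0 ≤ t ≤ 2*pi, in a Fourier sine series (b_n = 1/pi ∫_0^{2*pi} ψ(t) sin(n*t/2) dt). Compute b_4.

-3

b_4 = 1/pi ∫_0^{2*pi} (3*t - 3) sin(2*t) dt.
Integrating by parts (boundary term plus one more integral), an antiderivative of (3*t - 3) sin(2*t) is -3*t*cos(2*t)/2 + 3*sin(2*t)/4 + 3*cos(2*t)/2; evaluating from 0 to 2*pi: ∫_{0}^{2*pi} (3*t - 3) sin(2*t) dt = (3/2 - 3*pi) - (3/2) = -3*pi.
Hence b_4 = (1/pi)·(-3*pi) = -3.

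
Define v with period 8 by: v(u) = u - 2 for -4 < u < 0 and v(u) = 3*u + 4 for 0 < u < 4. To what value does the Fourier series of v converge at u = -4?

5

At u = -4 the one-sided limits are v(-4^-) = 16 and v(-4^+) = -6.
By Dirichlet's theorem the series converges to their average, [(16) + (-6)]/2 = 5.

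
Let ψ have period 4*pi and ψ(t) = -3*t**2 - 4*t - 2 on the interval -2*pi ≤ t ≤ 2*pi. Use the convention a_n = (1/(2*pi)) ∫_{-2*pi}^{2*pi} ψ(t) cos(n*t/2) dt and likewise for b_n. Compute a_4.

a_4 = (1/(2*pi)) ∫_{-2*pi}^{2*pi} ψ(t) cos(2*t) dt.
Integrating by parts twice (tabular method), an antiderivative of (-3*t**2 - 4*t - 2) cos(2*t) is -3*t**2*sin(2*t)/2 - 2*t*sin(2*t) - 3*t*cos(2*t)/2 - sin(2*t)/4 - cos(2*t); evaluating from -2*pi to 2*pi: ∫_{-2*pi}^{2*pi} (-3*t**2 - 4*t - 2) cos(2*t) dt = (-3*pi - 1) - (-1 + 3*pi) = -6*pi.
Hence a_4 = (1/(2*pi))·(-6*pi) = -3.

-3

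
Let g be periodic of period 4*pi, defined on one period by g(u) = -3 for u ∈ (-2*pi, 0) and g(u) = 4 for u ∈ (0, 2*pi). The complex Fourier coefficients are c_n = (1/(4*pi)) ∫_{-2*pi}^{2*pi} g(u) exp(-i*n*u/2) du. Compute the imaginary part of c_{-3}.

Since g is real-valued, Im(c_{-3}) = -(1/(4*pi)) ∫_{-2*pi}^{2*pi} g(u) sin(-3*u/2) du = b_{3}/2.
Split the integral at the breakpoints.
Directly, an antiderivative of (-3) sin(-3*u/2) is -2*cos(3*u/2); evaluating from -2*pi to 0: ∫_{-2*pi}^{0} (-3) sin(-3*u/2) du = (-2) - (2) = -4.
Directly, an antiderivative of (4) sin(-3*u/2) is 8*cos(3*u/2)/3; evaluating from 0 to 2*pi: ∫_{0}^{2*pi} (4) sin(-3*u/2) du = (-8/3) - (8/3) = -16/3.
So ∫_{-2*pi}^{2*pi} g(u) sin(-3*u/2) du = -28/3.
Hence Im(c_{-3}) = (-1/(4*pi))·(-28/3) = 7/(3*pi).

7/(3*pi)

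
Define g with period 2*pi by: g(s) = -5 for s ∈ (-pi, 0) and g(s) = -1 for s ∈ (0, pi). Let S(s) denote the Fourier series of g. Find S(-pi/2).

g is continuous at s = -pi/2 with value -5, so the series converges to -5 there.

-5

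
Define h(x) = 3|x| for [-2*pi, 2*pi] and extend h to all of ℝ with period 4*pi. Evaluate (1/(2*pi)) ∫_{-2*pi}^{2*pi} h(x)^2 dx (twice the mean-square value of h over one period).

24*pi**2

(1/(2*pi)) ∫_{-2*pi}^{2*pi} h(x)^2 dx = (1/(2*pi)) · (48*pi**3) = 24*pi**2.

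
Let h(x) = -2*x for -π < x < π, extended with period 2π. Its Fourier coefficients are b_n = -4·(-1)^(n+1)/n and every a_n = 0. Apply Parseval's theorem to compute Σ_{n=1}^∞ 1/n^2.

Parseval: Σ b_n^2 = (1/π) ∫_{-π}^{π} h(x)^2 dx = 8*pi**2/3.
Σ b_n^2 = Σ 16/n^2, so Σ 1/n^2 = (8*pi**2/3)/16 = pi**2/6.

pi**2/6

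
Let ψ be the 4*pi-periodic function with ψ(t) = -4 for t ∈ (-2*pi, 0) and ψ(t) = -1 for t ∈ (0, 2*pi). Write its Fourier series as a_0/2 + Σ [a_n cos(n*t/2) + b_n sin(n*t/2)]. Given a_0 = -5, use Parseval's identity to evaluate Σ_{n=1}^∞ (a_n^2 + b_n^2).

Parseval: a_0^2/2 + Σ_{n≥1} (a_n^2+b_n^2) = (1/(2*pi)) ∫_{-2*pi}^{2*pi} ψ(t)^2 dt = 17.
Subtract a_0^2/2 = 25/2: Σ (a_n^2+b_n^2) = 9/2.

9/2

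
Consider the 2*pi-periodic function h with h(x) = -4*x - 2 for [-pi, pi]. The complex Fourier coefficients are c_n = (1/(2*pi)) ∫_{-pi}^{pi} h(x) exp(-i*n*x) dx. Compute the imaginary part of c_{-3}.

Since h is real-valued, Im(c_{-3}) = -(1/(2*pi)) ∫_{-pi}^{pi} h(x) sin(-3*x) dx = b_{3}/2.
Integrating by parts (boundary term plus one more integral), an antiderivative of (-4*x - 2) sin(-3*x) is -4*x*cos(3*x)/3 + 4*sin(3*x)/9 - 2*cos(3*x)/3; evaluating from -pi to pi: ∫_{-pi}^{pi} (-4*x - 2) sin(-3*x) dx = (2/3 + 4*pi/3) - (2/3 - 4*pi/3) = 8*pi/3.
Hence Im(c_{-3}) = (-1/(2*pi))·(8*pi/3) = -4/3.

-4/3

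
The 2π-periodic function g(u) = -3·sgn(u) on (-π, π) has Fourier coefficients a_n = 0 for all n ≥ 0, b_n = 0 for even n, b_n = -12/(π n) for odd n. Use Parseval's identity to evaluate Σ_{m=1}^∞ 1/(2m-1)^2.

pi**2/8

Parseval: Σ b_n^2 = (1/π) ∫_{-π}^{π} g(u)^2 du = 18.
Only odd n contribute, with b_n^2 = 144/(π^2 n^2), so Σ_{m≥1} 1/(2m-1)^2 = π^2·(18)/144 = pi**2/8.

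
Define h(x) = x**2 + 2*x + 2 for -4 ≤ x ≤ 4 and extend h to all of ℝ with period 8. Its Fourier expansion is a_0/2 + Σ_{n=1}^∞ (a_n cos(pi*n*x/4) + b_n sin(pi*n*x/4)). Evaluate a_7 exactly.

-64/(49*pi**2)

a_7 = 1/4 ∫_{-4}^{4} h(x) cos(7*pi*x/4) dx.
Integrating by parts twice (tabular method), an antiderivative of (x**2 + 2*x + 2) cos(7*pi*x/4) is 4*x**2*sin(7*pi*x/4)/(7*pi) + 8*x*sin(7*pi*x/4)/(7*pi) + 32*x*cos(7*pi*x/4)/(49*pi**2) - 128*sin(7*pi*x/4)/(343*pi**3) + 8*sin(7*pi*x/4)/(7*pi) + 32*cos(7*pi*x/4)/(49*pi**2); evaluating from -4 to 4: ∫_{-4}^{4} (x**2 + 2*x + 2) cos(7*pi*x/4) dx = (-160/(49*pi**2)) - (96/(49*pi**2)) = -256/(49*pi**2).
Hence a_7 = (1/4)·(-256/(49*pi**2)) = -64/(49*pi**2).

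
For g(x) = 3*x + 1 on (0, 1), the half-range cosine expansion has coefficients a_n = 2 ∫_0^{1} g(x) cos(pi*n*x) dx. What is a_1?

a_1 = 2 ∫_0^{1} (3*x + 1) cos(pi*x) dx.
Integrating by parts (boundary term plus one more integral), an antiderivative of (3*x + 1) cos(pi*x) is 3*x*sin(pi*x)/pi + sin(pi*x)/pi + 3*cos(pi*x)/pi**2; evaluating from 0 to 1: ∫_{0}^{1} (3*x + 1) cos(pi*x) dx = (-3/pi**2) - (3/pi**2) = -6/pi**2.
Hence a_1 = 2·(-6/pi**2) = -12/pi**2.

-12/pi**2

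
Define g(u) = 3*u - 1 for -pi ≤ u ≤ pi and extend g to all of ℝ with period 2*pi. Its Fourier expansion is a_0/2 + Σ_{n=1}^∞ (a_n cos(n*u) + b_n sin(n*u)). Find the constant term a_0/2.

a_0 = 1/pi ∫_{-pi}^{pi} g(u) du = 1/pi · (-2*pi) = -2.
So the constant term a_0/2 = -1.

-1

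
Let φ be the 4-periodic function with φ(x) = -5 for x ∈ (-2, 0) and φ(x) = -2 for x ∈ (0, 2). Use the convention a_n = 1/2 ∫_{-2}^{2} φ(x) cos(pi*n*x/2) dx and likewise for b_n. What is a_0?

a_0 = 1/2 ∫_{-2}^{2} φ(x) dx = 1/2 · (-14) = -7.

-7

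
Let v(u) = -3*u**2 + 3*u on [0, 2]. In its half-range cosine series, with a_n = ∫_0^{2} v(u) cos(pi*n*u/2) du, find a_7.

24/(49*pi**2)

a_7 = ∫_0^{2} (-3*u**2 + 3*u) cos(7*pi*u/2) du.
Integrating by parts twice (tabular method), an antiderivative of (-3*u**2 + 3*u) cos(7*pi*u/2) is -6*u**2*sin(7*pi*u/2)/(7*pi) + 6*u*sin(7*pi*u/2)/(7*pi) - 24*u*cos(7*pi*u/2)/(49*pi**2) + 48*sin(7*pi*u/2)/(343*pi**3) + 12*cos(7*pi*u/2)/(49*pi**2); evaluating from 0 to 2: ∫_{0}^{2} (-3*u**2 + 3*u) cos(7*pi*u/2) du = (36/(49*pi**2)) - (12/(49*pi**2)) = 24/(49*pi**2).
Hence a_7 = 24/(49*pi**2).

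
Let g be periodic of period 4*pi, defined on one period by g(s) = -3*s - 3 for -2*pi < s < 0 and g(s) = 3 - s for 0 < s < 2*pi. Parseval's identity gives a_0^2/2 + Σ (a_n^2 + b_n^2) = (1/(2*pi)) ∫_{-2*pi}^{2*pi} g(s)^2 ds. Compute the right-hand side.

-24*pi + 18 + 40*pi**2/3

(1/(2*pi)) ∫_{-2*pi}^{2*pi} g(s)^2 ds = (1/(2*pi)) · (4*pi*(-36*pi + 27 + 20*pi**2)/3) = -24*pi + 18 + 40*pi**2/3.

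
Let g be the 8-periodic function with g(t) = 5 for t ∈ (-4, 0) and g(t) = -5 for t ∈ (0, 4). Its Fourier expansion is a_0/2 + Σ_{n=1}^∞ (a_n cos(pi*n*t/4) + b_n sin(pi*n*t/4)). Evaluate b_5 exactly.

-4/pi

b_5 = 1/4 ∫_{-4}^{4} g(t) sin(5*pi*t/4) dt.
g is odd and sin(5*pi*t/4) is odd, so the integrand is even and b_5 = 1/2 ∫_0^{4} g(t) sin(5*pi*t/4) dt.
Directly, an antiderivative of (-5) sin(5*pi*t/4) is 4*cos(5*pi*t/4)/pi; evaluating from 0 to 4: ∫_{0}^{4} (-5) sin(5*pi*t/4) dt = (-4/pi) - (4/pi) = -8/pi.
Hence b_5 = (1/2)·(-8/pi) = -4/pi.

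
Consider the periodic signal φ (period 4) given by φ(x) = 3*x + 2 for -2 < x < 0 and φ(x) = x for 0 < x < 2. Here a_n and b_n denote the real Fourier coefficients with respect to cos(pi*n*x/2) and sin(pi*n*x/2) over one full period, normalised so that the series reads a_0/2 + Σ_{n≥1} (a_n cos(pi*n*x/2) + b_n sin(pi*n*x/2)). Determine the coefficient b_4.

-2/pi

b_4 = 1/2 ∫_{-2}^{2} φ(x) sin(2*pi*x) dx.
Split the integral at the breakpoints.
Integrating by parts (boundary term plus one more integral), an antiderivative of (3*x + 2) sin(2*pi*x) is -3*x*cos(2*pi*x)/(2*pi) + 3*sin(2*pi*x)/(4*pi**2) - cos(2*pi*x)/pi; evaluating from -2 to 0: ∫_{-2}^{0} (3*x + 2) sin(2*pi*x) dx = (-1/pi) - (2/pi) = -3/pi.
Integrating by parts (boundary term plus one more integral), an antiderivative of (x) sin(2*pi*x) is -x*cos(2*pi*x)/(2*pi) + sin(2*pi*x)/(4*pi**2); evaluating from 0 to 2: ∫_{0}^{2} (x) sin(2*pi*x) dx = (-1/pi) - (0) = -1/pi.
Summing the pieces and multiplying by (1/2) gives b_4 = -2/pi.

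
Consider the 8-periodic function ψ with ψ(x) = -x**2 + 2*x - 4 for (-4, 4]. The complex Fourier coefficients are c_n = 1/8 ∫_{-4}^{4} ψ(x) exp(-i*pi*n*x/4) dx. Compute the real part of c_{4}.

-2/pi**2

Since ψ is real-valued, Re(c_{4}) = 1/8 ∫_{-4}^{4} ψ(x) cos(pi*x) dx = a_{4}/2.
Integrating by parts twice (tabular method), an antiderivative of (-x**2 + 2*x - 4) cos(pi*x) is -x**2*sin(pi*x)/pi + 2*x*sin(pi*x)/pi - 2*x*cos(pi*x)/pi**2 - 4*sin(pi*x)/pi + 2*sin(pi*x)/pi**3 + 2*cos(pi*x)/pi**2; evaluating from -4 to 4: ∫_{-4}^{4} (-x**2 + 2*x - 4) cos(pi*x) dx = (-6/pi**2) - (10/pi**2) = -16/pi**2.
Hence Re(c_{4}) = (1/8)·(-16/pi**2) = -2/pi**2.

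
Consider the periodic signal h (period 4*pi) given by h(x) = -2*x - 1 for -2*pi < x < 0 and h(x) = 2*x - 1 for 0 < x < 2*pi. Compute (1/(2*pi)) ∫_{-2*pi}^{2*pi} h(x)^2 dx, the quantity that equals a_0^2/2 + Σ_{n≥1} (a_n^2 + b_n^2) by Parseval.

-8*pi + 2 + 32*pi**2/3

(1/(2*pi)) ∫_{-2*pi}^{2*pi} h(x)^2 dx = (1/(2*pi)) · (4*pi*(-12*pi + 3 + 16*pi**2)/3) = -8*pi + 2 + 32*pi**2/3.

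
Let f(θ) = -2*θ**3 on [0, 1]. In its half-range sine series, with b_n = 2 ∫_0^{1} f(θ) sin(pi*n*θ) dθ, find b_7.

b_7 = 2 ∫_0^{1} (-2*θ**3) sin(7*pi*θ) dθ.
Integrating by parts three times (tabular method), an antiderivative of (-2*θ**3) sin(7*pi*θ) is 2*θ**3*cos(7*pi*θ)/(7*pi) - 6*θ**2*sin(7*pi*θ)/(49*pi**2) - 12*θ*cos(7*pi*θ)/(343*pi**3) + 12*sin(7*pi*θ)/(2401*pi**4); evaluating from 0 to 1: ∫_{0}^{1} (-2*θ**3) sin(7*pi*θ) dθ = (2*(6 - 49*pi**2)/(343*pi**3)) - (0) = 2*(6 - 49*pi**2)/(343*pi**3).
Hence b_7 = 2·(2*(6 - 49*pi**2)/(343*pi**3)) = 4*(6 - 49*pi**2)/(343*pi**3).

4*(6 - 49*pi**2)/(343*pi**3)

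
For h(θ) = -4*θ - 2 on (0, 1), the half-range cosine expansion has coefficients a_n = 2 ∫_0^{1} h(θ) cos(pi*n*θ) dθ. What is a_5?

a_5 = 2 ∫_0^{1} (-4*θ - 2) cos(5*pi*θ) dθ.
Integrating by parts (boundary term plus one more integral), an antiderivative of (-4*θ - 2) cos(5*pi*θ) is -4*θ*sin(5*pi*θ)/(5*pi) - 2*sin(5*pi*θ)/(5*pi) - 4*cos(5*pi*θ)/(25*pi**2); evaluating from 0 to 1: ∫_{0}^{1} (-4*θ - 2) cos(5*pi*θ) dθ = (4/(25*pi**2)) - (-4/(25*pi**2)) = 8/(25*pi**2).
Hence a_5 = 2·(8/(25*pi**2)) = 16/(25*pi**2).

16/(25*pi**2)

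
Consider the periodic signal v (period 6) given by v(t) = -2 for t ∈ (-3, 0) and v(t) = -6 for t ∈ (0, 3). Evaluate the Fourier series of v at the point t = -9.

t = -9 differs from t = -3 by -1 full period(s), and the series is 6-periodic.
At t = -3 the one-sided limits are v(-3^-) = -6 and v(-3^+) = -2.
By Dirichlet's theorem the series converges to their average, [(-6) + (-2)]/2 = -4.

-4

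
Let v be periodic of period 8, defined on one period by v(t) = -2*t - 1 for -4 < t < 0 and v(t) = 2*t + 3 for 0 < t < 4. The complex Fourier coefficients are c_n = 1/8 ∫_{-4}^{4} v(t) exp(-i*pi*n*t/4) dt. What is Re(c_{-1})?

Since v is real-valued, Re(c_{-1}) = 1/8 ∫_{-4}^{4} v(t) cos(-pi*t/4) dt = a_{1}/2.
Split the integral at the breakpoints.
Integrating by parts (boundary term plus one more integral), an antiderivative of (-2*t - 1) cos(-pi*t/4) is -8*t*sin(pi*t/4)/pi - 4*sin(pi*t/4)/pi - 32*cos(pi*t/4)/pi**2; evaluating from -4 to 0: ∫_{-4}^{0} (-2*t - 1) cos(-pi*t/4) dt = (-32/pi**2) - (32/pi**2) = -64/pi**2.
Integrating by parts (boundary term plus one more integral), an antiderivative of (2*t + 3) cos(-pi*t/4) is 8*t*sin(pi*t/4)/pi + 12*sin(pi*t/4)/pi + 32*cos(pi*t/4)/pi**2; evaluating from 0 to 4: ∫_{0}^{4} (2*t + 3) cos(-pi*t/4) dt = (-32/pi**2) - (32/pi**2) = -64/pi**2.
So ∫_{-4}^{4} v(t) cos(-pi*t/4) dt = -128/pi**2.
Hence Re(c_{-1}) = (1/8)·(-128/pi**2) = -16/pi**2.

-16/pi**2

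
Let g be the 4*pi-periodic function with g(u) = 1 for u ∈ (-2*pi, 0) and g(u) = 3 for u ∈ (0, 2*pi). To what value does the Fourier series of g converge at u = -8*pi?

2

u = -8*pi differs from u = 0 by -2 full period(s), and the series is 4*pi-periodic.
At u = 0 the one-sided limits are g(0^-) = 1 and g(0^+) = 3.
By Dirichlet's theorem the series converges to their average, [(1) + (3)]/2 = 2.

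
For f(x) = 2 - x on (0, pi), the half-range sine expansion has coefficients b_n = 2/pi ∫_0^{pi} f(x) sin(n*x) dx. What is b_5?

2*(4 - pi)/(5*pi)

b_5 = 2/pi ∫_0^{pi} (2 - x) sin(5*x) dx.
Integrating by parts (boundary term plus one more integral), an antiderivative of (2 - x) sin(5*x) is x*cos(5*x)/5 - sin(5*x)/25 - 2*cos(5*x)/5; evaluating from 0 to pi: ∫_{0}^{pi} (2 - x) sin(5*x) dx = (2/5 - pi/5) - (-2/5) = 4/5 - pi/5.
Hence b_5 = (2/pi)·(4/5 - pi/5) = 2*(4 - pi)/(5*pi).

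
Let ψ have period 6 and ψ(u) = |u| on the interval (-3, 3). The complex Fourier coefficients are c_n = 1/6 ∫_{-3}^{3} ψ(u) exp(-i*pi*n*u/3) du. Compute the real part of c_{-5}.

-6/(25*pi**2)

Since ψ is real-valued, Re(c_{-5}) = 1/6 ∫_{-3}^{3} ψ(u) cos(-5*pi*u/3) du = a_{5}/2.
ψ is even and cos(-5*pi*u/3) is even, so the integrand is even: ∫_{-3}^{3} ψ(u) cos(-5*pi*u/3) du = 2∫_0^{3} ψ(u) cos(-5*pi*u/3) du.
Integrating by parts (boundary term plus one more integral), an antiderivative of (u) cos(-5*pi*u/3) is 3*u*sin(5*pi*u/3)/(5*pi) + 9*cos(5*pi*u/3)/(25*pi**2); evaluating from 0 to 3: ∫_{0}^{3} (u) cos(-5*pi*u/3) du = (-9/(25*pi**2)) - (9/(25*pi**2)) = -18/(25*pi**2).
So ∫_{-3}^{3} ψ(u) cos(-5*pi*u/3) du = -36/(25*pi**2).
Hence Re(c_{-5}) = (1/6)·(-36/(25*pi**2)) = -6/(25*pi**2).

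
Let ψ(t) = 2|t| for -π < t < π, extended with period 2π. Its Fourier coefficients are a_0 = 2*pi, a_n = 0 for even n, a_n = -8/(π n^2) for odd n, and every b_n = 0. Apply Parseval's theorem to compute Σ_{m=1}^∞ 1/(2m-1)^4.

pi**4/96

Parseval: a_0^2/2 + Σ a_n^2 = (1/π) ∫_{-π}^{π} ψ(t)^2 dt = 8*pi**2/3.
Subtract a_0^2/2 = 2*pi**2: Σ a_n^2 = 2*pi**2/3.
Only odd n contribute, with a_n^2 = 64/(π^2 n^4), so Σ_{m≥1} 1/(2m-1)^4 = π^2·(2*pi**2/3)/64 = pi**4/96.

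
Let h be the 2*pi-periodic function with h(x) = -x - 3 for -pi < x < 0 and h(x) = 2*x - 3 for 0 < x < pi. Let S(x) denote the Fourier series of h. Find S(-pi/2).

h is continuous at x = -pi/2 with value -3 + pi/2, so the series converges to -3 + pi/2 there.

-3 + pi/2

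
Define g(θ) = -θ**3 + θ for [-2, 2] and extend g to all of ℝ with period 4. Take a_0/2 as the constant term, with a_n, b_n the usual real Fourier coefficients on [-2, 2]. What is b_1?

-12/pi + 96/pi**3

b_1 = 1/2 ∫_{-2}^{2} g(θ) sin(pi*θ/2) dθ.
g is odd and sin(pi*θ/2) is odd, so the integrand is even and b_1 = ∫_0^{2} g(θ) sin(pi*θ/2) dθ.
Integrating by parts three times (tabular method), an antiderivative of (-θ**3 + θ) sin(pi*θ/2) is 2*θ**3*cos(pi*θ/2)/pi - 12*θ**2*sin(pi*θ/2)/pi**2 - 48*θ*cos(pi*θ/2)/pi**3 - 2*θ*cos(pi*θ/2)/pi + 4*sin(pi*θ/2)/pi**2 + 96*sin(pi*θ/2)/pi**4; evaluating from 0 to 2: ∫_{0}^{2} (-θ**3 + θ) sin(pi*θ/2) dθ = (-12/pi + 96/pi**3) - (0) = -12/pi + 96/pi**3.
Hence b_1 = -12/pi + 96/pi**3.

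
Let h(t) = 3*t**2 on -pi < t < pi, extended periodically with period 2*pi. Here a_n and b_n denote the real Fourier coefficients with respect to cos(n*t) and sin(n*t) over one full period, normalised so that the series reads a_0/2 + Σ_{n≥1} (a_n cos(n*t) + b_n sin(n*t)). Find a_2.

a_2 = 1/pi ∫_{-pi}^{pi} h(t) cos(2*t) dt.
h is even and cos(2*t) is even, so the integrand is even and a_2 = 2/pi ∫_0^{pi} h(t) cos(2*t) dt.
Integrating by parts twice (tabular method), an antiderivative of (3*t**2) cos(2*t) is 3*t**2*sin(2*t)/2 + 3*t*cos(2*t)/2 - 3*sin(2*t)/4; evaluating from 0 to pi: ∫_{0}^{pi} (3*t**2) cos(2*t) dt = (3*pi/2) - (0) = 3*pi/2.
Hence a_2 = (2/pi)·(3*pi/2) = 3.

3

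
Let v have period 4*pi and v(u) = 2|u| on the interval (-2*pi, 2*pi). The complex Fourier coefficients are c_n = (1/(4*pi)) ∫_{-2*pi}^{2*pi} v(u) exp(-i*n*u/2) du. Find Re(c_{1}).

Since v is real-valued, Re(c_{1}) = (1/(4*pi)) ∫_{-2*pi}^{2*pi} v(u) cos(u/2) du = a_{1}/2.
v is even and cos(u/2) is even, so the integrand is even: ∫_{-2*pi}^{2*pi} v(u) cos(u/2) du = 2∫_0^{2*pi} v(u) cos(u/2) du.
Integrating by parts (boundary term plus one more integral), an antiderivative of (2*u) cos(u/2) is 4*u*sin(u/2) + 8*cos(u/2); evaluating from 0 to 2*pi: ∫_{0}^{2*pi} (2*u) cos(u/2) du = (-8) - (8) = -16.
So ∫_{-2*pi}^{2*pi} v(u) cos(u/2) du = -32.
Hence Re(c_{1}) = (1/(4*pi))·(-32) = -8/pi.

-8/pi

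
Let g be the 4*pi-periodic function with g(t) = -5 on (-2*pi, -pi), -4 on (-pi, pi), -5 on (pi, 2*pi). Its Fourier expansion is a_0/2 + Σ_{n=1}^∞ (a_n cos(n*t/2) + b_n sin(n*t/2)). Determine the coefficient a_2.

a_2 = (1/(2*pi)) ∫_{-2*pi}^{2*pi} g(t) cos(t) dt.
g is even and cos(t) is even, so the integrand is even and a_2 = 1/pi ∫_0^{2*pi} g(t) cos(t) dt.
Split the integral at the breakpoints.
Directly, an antiderivative of (-4) cos(t) is -4*sin(t); evaluating from 0 to pi: ∫_{0}^{pi} (-4) cos(t) dt = (0) - (0) = 0.
Directly, an antiderivative of (-5) cos(t) is -5*sin(t); evaluating from pi to 2*pi: ∫_{pi}^{2*pi} (-5) cos(t) dt = (0) - (0) = 0.
Summing the pieces and multiplying by (1/pi) gives a_2 = 0.

0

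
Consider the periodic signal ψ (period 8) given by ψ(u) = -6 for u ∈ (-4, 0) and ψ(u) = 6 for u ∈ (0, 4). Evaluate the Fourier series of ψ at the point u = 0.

0

At u = 0 the one-sided limits are ψ(0^-) = -6 and ψ(0^+) = 6.
By Dirichlet's theorem the series converges to their average, [(-6) + (6)]/2 = 0.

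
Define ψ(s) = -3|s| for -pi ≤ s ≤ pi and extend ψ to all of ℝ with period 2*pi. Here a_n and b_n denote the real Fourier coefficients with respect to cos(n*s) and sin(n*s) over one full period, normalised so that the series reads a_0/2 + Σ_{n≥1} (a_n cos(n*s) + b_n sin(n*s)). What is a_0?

a_0 = 1/pi ∫_{-pi}^{pi} ψ(s) ds = 1/pi · (-3*pi**2) = -3*pi.

-3*pi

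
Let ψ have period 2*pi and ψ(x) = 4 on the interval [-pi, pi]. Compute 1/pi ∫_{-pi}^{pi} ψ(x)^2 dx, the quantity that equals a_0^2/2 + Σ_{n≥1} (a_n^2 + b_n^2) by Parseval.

32

1/pi ∫_{-pi}^{pi} ψ(x)^2 dx = 1/pi · (32*pi) = 32.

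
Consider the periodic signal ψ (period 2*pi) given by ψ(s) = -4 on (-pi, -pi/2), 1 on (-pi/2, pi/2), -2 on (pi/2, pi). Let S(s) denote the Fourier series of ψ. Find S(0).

ψ is continuous at s = 0 with value 1, so the series converges to 1 there.

1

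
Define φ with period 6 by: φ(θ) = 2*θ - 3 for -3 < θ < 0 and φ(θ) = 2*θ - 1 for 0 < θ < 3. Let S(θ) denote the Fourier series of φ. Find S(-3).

-2

At θ = -3 the one-sided limits are φ(-3^-) = 5 and φ(-3^+) = -9.
By Dirichlet's theorem the series converges to their average, [(5) + (-9)]/2 = -2.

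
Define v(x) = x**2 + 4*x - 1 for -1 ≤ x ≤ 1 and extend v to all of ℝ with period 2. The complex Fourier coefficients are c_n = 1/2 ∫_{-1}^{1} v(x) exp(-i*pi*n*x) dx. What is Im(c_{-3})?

4/(3*pi)

Since v is real-valued, Im(c_{-3}) = -1/2 ∫_{-1}^{1} v(x) sin(-3*pi*x) dx = b_{3}/2.
Integrating by parts twice (tabular method), an antiderivative of (x**2 + 4*x - 1) sin(-3*pi*x) is x**2*cos(3*pi*x)/(3*pi) - 2*x*sin(3*pi*x)/(9*pi**2) + 4*x*cos(3*pi*x)/(3*pi) - 4*sin(3*pi*x)/(9*pi**2) - cos(3*pi*x)/(3*pi) - 2*cos(3*pi*x)/(27*pi**3); evaluating from -1 to 1: ∫_{-1}^{1} (x**2 + 4*x - 1) sin(-3*pi*x) dx = (2*(1 - 18*pi**2)/(27*pi**3)) - (2*(1 + 18*pi**2)/(27*pi**3)) = -8/(3*pi).
Hence Im(c_{-3}) = (-1/2)·(-8/(3*pi)) = 4/(3*pi).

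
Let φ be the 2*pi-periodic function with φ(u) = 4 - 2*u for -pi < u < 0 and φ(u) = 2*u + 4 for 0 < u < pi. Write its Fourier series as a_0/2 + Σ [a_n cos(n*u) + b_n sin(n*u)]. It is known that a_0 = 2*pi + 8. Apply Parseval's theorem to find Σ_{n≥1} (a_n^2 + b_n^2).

2*pi**2/3

Parseval: a_0^2/2 + Σ_{n≥1} (a_n^2+b_n^2) = 1/pi ∫_{-pi}^{pi} φ(u)^2 du = 8*pi**2/3 + 32 + 16*pi.
Subtract a_0^2/2 = 2*(pi + 4)**2: Σ (a_n^2+b_n^2) = 2*pi**2/3.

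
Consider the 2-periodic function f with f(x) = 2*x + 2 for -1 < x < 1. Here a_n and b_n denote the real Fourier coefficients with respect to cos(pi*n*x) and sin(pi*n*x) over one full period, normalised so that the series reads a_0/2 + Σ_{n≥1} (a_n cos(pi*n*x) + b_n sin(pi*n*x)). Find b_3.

b_3 = ∫_{-1}^{1} f(x) sin(3*pi*x) dx.
Integrating by parts (boundary term plus one more integral), an antiderivative of (2*x + 2) sin(3*pi*x) is -2*x*cos(3*pi*x)/(3*pi) + 2*sin(3*pi*x)/(9*pi**2) - 2*cos(3*pi*x)/(3*pi); evaluating from -1 to 1: ∫_{-1}^{1} (2*x + 2) sin(3*pi*x) dx = (4/(3*pi)) - (0) = 4/(3*pi).
Hence b_3 = 4/(3*pi).

4/(3*pi)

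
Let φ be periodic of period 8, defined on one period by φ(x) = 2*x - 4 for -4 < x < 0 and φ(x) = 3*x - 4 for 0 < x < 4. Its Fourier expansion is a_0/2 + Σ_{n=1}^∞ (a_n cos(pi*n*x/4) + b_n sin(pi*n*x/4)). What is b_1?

b_1 = 1/4 ∫_{-4}^{4} φ(x) sin(pi*x/4) dx.
Split the integral at the breakpoints.
Integrating by parts (boundary term plus one more integral), an antiderivative of (2*x - 4) sin(pi*x/4) is -8*x*cos(pi*x/4)/pi + 32*sin(pi*x/4)/pi**2 + 16*cos(pi*x/4)/pi; evaluating from -4 to 0: ∫_{-4}^{0} (2*x - 4) sin(pi*x/4) dx = (16/pi) - (-48/pi) = 64/pi.
Integrating by parts (boundary term plus one more integral), an antiderivative of (3*x - 4) sin(pi*x/4) is -12*x*cos(pi*x/4)/pi + 48*sin(pi*x/4)/pi**2 + 16*cos(pi*x/4)/pi; evaluating from 0 to 4: ∫_{0}^{4} (3*x - 4) sin(pi*x/4) dx = (32/pi) - (16/pi) = 16/pi.
Summing the pieces and multiplying by (1/4) gives b_1 = 20/pi.

20/pi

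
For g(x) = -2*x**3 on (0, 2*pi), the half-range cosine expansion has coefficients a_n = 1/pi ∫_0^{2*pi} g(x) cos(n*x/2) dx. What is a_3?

a_3 = 1/pi ∫_0^{2*pi} (-2*x**3) cos(3*x/2) dx.
Integrating by parts three times (tabular method), an antiderivative of (-2*x**3) cos(3*x/2) is -4*x**3*sin(3*x/2)/3 - 8*x**2*cos(3*x/2)/3 + 32*x*sin(3*x/2)/9 + 64*cos(3*x/2)/27; evaluating from 0 to 2*pi: ∫_{0}^{2*pi} (-2*x**3) cos(3*x/2) dx = (-64/27 + 32*pi**2/3) - (64/27) = -128/27 + 32*pi**2/3.
Hence a_3 = (1/pi)·(-128/27 + 32*pi**2/3) = 32*(-4 + 9*pi**2)/(27*pi).

32*(-4 + 9*pi**2)/(27*pi)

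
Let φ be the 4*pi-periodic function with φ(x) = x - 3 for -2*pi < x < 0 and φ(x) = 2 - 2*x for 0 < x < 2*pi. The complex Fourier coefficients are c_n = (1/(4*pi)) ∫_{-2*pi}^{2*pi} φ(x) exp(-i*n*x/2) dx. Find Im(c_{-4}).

Since φ is real-valued, Im(c_{-4}) = -(1/(4*pi)) ∫_{-2*pi}^{2*pi} φ(x) sin(-2*x) dx = b_{4}/2.
Split the integral at the breakpoints.
Integrating by parts (boundary term plus one more integral), an antiderivative of (x - 3) sin(-2*x) is x*cos(2*x)/2 - sin(2*x)/4 - 3*cos(2*x)/2; evaluating from -2*pi to 0: ∫_{-2*pi}^{0} (x - 3) sin(-2*x) dx = (-3/2) - (-pi - 3/2) = pi.
Integrating by parts (boundary term plus one more integral), an antiderivative of (2 - 2*x) sin(-2*x) is -x*cos(2*x) + sin(2*x)/2 + cos(2*x); evaluating from 0 to 2*pi: ∫_{0}^{2*pi} (2 - 2*x) sin(-2*x) dx = (1 - 2*pi) - (1) = -2*pi.
So ∫_{-2*pi}^{2*pi} φ(x) sin(-2*x) dx = -pi.
Hence Im(c_{-4}) = (-1/(4*pi))·(-pi) = 1/4.

1/4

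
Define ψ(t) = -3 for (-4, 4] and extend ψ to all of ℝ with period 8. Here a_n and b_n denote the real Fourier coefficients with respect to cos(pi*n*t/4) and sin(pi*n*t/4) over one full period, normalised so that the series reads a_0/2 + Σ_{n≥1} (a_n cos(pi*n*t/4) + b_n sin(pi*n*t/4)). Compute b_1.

b_1 = 1/4 ∫_{-4}^{4} ψ(t) sin(pi*t/4) dt.
ψ is even and sin(pi*t/4) is odd, so the integrand is odd over a symmetric interval and the integral vanishes.

0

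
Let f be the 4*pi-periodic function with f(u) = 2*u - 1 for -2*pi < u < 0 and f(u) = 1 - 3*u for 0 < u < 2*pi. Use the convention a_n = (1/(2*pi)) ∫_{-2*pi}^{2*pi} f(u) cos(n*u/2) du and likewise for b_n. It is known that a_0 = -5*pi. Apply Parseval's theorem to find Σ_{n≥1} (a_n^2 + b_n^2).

-2*pi + 2 + 29*pi**2/6

Parseval: a_0^2/2 + Σ_{n≥1} (a_n^2+b_n^2) = (1/(2*pi)) ∫_{-2*pi}^{2*pi} f(u)^2 du = -2*pi + 2 + 52*pi**2/3.
Subtract a_0^2/2 = 25*pi**2/2: Σ (a_n^2+b_n^2) = -2*pi + 2 + 29*pi**2/6.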